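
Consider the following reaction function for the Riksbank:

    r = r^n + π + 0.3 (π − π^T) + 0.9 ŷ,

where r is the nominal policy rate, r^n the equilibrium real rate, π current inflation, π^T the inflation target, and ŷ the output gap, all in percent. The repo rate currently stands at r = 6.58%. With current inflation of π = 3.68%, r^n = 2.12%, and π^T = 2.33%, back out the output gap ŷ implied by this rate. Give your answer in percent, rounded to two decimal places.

0.9 ŷ = 6.58 − 2.12 − 3.68 − 0.3 × (3.68 − 2.33) = 0.375
ŷ = 0.375 / 0.9 = 0.42

0.42%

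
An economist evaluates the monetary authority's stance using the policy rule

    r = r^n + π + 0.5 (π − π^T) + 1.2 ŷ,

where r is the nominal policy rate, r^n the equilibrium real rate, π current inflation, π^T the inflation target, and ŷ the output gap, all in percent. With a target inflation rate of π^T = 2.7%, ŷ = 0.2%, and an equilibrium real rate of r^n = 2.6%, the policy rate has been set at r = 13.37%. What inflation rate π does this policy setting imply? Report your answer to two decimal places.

Collecting π: r = r^n + (1 + 0.5) π − 0.5 π^T + 1.2 ŷ
1.5 π = 13.37 − 2.6 + 0.5 × 2.7 − 1.2 × 0.2 = 11.88
π = 11.88 / 1.5 = 7.92

7.92%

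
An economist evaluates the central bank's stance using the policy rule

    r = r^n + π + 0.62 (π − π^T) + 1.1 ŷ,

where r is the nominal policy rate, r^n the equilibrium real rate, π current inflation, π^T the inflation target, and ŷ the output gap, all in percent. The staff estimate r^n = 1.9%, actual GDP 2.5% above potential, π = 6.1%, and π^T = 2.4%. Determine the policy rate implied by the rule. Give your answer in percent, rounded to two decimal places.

13.04%

Output 2.5% above potential → ŷ = 2.5.
r = 1.9 + 6.1 + 0.62 × (6.1 − 2.4) + 1.1 × 2.5
   = 1.9 + 6.1 + 2.294 + 2.75 = 13.04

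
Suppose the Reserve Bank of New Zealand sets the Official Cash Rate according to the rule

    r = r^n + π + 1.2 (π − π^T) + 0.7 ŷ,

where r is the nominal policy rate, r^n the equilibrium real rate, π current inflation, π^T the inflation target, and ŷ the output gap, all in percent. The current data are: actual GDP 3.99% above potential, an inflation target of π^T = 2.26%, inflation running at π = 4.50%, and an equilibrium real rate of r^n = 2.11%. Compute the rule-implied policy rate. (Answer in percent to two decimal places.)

Output 3.99% above potential → ŷ = 3.99.
r = 2.11 + 4.50 + 1.2 × (4.50 − 2.26) + 0.7 × 3.99
   = 2.11 + 4.5 + 2.688 + 2.793 = 12.09

12.09%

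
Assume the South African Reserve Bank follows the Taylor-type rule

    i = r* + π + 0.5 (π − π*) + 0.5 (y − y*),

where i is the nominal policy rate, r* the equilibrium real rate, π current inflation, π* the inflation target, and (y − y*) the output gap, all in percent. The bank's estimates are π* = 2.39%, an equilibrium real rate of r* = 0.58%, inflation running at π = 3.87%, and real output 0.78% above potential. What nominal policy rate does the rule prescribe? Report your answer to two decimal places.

Output 0.78% above potential → (y − y*) = 0.78.
i = 0.58 + 3.87 + 0.5 × (3.87 − 2.39) + 0.5 × 0.78
   = 0.58 + 3.87 + 0.74 + 0.39 = 5.58

5.58%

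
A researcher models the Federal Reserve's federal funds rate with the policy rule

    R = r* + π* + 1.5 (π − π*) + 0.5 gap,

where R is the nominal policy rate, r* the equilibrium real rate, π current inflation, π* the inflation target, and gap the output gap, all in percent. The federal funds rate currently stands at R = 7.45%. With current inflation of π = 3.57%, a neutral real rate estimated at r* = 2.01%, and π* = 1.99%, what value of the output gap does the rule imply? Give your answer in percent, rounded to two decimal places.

2.16%

0.5 gap = 7.45 − 2.01 − 1.99 − 1.5 × (3.57 − 1.99) = 1.08
gap = 1.08 / 0.5 = 2.16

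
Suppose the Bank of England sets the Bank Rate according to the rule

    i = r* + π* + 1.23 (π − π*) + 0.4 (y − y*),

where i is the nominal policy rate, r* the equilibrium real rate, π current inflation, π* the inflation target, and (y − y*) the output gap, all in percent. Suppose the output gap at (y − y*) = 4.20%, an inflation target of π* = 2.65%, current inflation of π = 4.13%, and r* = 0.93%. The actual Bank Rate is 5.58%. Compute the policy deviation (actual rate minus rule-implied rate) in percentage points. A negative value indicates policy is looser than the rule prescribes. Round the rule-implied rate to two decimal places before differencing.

i = 0.93 + 2.65 + 1.23 × (4.13 − 2.65) + 0.4 × 4.20
   = 0.93 + 2.65 + 1.8204 + 1.68 = 7.08
Deviation = 5.58 − 7.08 = -1.50 pp.

-1.50 pp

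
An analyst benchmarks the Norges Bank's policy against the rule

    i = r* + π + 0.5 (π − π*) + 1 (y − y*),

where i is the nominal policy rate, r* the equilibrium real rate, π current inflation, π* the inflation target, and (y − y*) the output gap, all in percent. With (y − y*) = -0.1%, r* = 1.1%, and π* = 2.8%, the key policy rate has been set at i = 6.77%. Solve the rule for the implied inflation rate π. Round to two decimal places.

Collecting π: i = r* + (1 + 0.5) π − 0.5 π* + 1 (y − y*)
1.5 π = 6.77 − 1.1 + 0.5 × 2.8 − 1 × (-0.1) = 7.17
π = 7.17 / 1.5 = 4.78

4.78%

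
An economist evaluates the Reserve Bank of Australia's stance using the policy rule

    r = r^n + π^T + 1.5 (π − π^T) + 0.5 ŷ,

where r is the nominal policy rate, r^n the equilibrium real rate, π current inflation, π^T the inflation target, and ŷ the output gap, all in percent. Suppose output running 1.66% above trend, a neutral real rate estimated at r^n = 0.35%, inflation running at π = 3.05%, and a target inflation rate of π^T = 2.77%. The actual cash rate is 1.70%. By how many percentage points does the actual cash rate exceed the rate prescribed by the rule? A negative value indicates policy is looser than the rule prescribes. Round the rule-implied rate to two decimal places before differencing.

Output 1.66% above potential → ŷ = 1.66.
r = 0.35 + 2.77 + 1.5 × (3.05 − 2.77) + 0.5 × 1.66
   = 0.35 + 2.77 + 0.42 + 0.83 = 4.37
Deviation = 1.70 − 4.37 = -2.67 pp.

-2.67 pp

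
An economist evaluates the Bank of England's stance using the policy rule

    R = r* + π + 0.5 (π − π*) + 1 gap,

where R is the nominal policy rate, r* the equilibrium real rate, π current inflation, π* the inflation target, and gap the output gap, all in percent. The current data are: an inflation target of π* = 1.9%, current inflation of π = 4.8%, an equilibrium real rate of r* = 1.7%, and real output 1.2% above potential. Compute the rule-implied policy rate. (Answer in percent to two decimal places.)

Output 1.2% above potential → gap = 1.2.
R = 1.7 + 4.8 + 0.5 × (4.8 − 1.9) + 1 × 1.2
   = 1.7 + 4.8 + 1.45 + 1.2 = 9.15

9.15%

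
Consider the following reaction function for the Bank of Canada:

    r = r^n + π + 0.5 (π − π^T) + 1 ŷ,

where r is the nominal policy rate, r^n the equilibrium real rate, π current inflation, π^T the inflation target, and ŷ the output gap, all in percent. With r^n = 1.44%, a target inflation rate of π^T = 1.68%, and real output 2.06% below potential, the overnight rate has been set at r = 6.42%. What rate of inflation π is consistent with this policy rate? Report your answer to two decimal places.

Output 2.06% below potential → ŷ = -2.06.
Collecting π: r = r^n + (1 + 0.5) π − 0.5 π^T + 1 ŷ
1.5 π = 6.42 − 1.44 + 0.5 × 1.68 − 1 × (-2.06) = 7.88
π = 7.88 / 1.5 = 5.25

5.25%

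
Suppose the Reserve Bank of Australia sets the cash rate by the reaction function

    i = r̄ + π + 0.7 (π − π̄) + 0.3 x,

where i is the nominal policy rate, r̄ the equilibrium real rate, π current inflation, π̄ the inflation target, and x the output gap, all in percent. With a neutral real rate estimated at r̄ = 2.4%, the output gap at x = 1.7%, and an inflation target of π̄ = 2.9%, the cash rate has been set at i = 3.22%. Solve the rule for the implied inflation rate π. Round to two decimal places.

1.38%

Collecting π: i = r̄ + (1 + 0.7) π − 0.7 π̄ + 0.3 x
1.7 π = 3.22 − 2.4 + 0.7 × 2.9 − 0.3 × 1.7 = 2.34
π = 2.34 / 1.7 = 1.38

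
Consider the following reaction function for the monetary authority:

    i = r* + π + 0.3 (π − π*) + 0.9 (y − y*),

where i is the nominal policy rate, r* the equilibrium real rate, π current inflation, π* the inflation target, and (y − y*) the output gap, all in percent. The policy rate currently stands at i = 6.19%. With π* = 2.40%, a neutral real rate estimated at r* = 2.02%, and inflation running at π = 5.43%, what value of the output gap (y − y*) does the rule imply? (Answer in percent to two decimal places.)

0.9 (y − y*) = 6.19 − 2.02 − 5.43 − 0.3 × (5.43 − 2.40) = -2.169
(y − y*) = -2.169 / 0.9 = -2.41

-2.41%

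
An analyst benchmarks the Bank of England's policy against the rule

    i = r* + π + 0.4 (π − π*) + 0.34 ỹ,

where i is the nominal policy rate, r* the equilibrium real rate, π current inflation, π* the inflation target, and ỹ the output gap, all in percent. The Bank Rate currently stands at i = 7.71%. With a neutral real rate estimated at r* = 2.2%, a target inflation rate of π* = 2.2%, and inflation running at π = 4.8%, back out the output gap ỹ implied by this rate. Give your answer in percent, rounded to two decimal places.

-0.97%

0.34 ỹ = 7.71 − 2.2 − 4.8 − 0.4 × (4.8 − 2.2) = -0.33
ỹ = -0.33 / 0.34 = -0.97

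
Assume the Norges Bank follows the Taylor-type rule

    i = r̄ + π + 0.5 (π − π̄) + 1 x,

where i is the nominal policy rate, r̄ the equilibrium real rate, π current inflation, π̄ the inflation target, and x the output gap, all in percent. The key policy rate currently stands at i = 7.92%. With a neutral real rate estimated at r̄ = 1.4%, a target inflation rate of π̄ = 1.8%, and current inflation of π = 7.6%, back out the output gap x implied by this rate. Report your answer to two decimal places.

-3.98%

1 x = 7.92 − 1.4 − 7.6 − 0.5 × (7.6 − 1.8) = -3.98
x = -3.98 / 1 = -3.98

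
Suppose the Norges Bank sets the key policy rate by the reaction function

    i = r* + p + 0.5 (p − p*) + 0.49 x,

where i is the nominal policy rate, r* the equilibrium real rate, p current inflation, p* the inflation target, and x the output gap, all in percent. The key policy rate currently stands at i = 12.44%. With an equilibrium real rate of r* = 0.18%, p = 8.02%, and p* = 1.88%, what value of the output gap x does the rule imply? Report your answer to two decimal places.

0.49 x = 12.44 − 0.18 − 8.02 − 0.5 × (8.02 − 1.88) = 1.17
x = 1.17 / 0.49 = 2.39

2.39%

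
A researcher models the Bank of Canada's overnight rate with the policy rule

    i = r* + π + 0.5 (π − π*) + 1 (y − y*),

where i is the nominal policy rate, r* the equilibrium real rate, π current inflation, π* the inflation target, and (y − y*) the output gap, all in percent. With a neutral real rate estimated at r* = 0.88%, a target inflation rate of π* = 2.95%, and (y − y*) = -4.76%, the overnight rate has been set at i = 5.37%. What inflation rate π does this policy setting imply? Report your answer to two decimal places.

Collecting π: i = r* + (1 + 0.5) π − 0.5 π* + 1 (y − y*)
1.5 π = 5.37 − 0.88 + 0.5 × 2.95 − 1 × (-4.76) = 10.725
π = 10.725 / 1.5 = 7.15

7.15%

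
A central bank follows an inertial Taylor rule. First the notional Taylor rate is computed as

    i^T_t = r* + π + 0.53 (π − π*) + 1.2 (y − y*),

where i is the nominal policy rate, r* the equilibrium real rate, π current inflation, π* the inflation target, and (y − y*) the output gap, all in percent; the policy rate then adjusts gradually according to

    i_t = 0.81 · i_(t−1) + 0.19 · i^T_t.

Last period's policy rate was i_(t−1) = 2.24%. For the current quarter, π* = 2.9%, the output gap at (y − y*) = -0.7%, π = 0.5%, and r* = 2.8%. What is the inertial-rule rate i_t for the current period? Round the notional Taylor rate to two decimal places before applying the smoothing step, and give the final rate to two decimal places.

2.04%

i^T_t = 2.8 + 0.5 + 0.53 × (0.5 − 2.9) + 1.2 × (-0.7)
   = 2.8 + 0.5 − 1.272 − 0.84 = 1.19
i_t = 0.81 × 2.24 + 0.19 × 1.19 = 1.8144 + 0.2261 = 2.04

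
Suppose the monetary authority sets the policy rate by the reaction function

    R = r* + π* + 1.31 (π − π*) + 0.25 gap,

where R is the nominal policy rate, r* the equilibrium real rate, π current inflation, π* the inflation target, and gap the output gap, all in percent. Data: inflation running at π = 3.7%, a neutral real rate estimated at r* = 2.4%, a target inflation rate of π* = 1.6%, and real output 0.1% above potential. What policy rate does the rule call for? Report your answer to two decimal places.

Output 0.1% above potential → gap = 0.1.
R = 2.4 + 1.6 + 1.31 × (3.7 − 1.6) + 0.25 × 0.1
   = 2.4 + 1.6 + 2.751 + 0.025 = 6.78

6.78%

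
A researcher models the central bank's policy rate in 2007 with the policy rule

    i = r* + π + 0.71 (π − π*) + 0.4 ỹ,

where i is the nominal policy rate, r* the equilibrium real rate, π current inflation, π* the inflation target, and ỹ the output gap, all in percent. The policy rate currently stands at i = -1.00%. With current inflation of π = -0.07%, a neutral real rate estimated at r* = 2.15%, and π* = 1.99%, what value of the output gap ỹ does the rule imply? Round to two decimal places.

-4.04%

0.4 ỹ = -1.00 − 2.15 − (-0.07) − 0.71 × ((-0.07) − 1.99) = -1.6174
ỹ = -1.6174 / 0.4 = -4.04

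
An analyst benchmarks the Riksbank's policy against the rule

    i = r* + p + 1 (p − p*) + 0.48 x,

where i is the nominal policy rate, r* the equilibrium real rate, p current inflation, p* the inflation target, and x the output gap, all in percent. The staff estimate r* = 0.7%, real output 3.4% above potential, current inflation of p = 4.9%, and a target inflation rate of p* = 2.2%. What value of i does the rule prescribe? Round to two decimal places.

9.93%

Output 3.4% above potential → x = 3.4.
i = 0.7 + 4.9 + 1 × (4.9 − 2.2) + 0.48 × 3.4
   = 0.7 + 4.9 + 2.7 + 1.632 = 9.93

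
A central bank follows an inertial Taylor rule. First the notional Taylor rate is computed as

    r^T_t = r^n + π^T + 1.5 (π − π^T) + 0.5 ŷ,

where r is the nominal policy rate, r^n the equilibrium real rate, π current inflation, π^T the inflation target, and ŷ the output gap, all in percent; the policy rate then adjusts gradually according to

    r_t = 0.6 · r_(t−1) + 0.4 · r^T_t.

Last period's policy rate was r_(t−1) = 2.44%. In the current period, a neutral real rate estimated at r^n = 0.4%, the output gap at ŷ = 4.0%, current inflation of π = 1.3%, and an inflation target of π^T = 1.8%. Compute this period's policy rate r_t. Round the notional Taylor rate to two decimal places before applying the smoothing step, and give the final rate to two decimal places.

r^T_t = 0.4 + 1.8 + 1.5 × (1.3 − 1.8) + 0.5 × 4.0
   = 0.4 + 1.8 − 0.75 + 2 = 3.45
r_t = 0.6 × 2.44 + 0.4 × 3.45 = 1.464 + 1.38 = 2.84

2.84%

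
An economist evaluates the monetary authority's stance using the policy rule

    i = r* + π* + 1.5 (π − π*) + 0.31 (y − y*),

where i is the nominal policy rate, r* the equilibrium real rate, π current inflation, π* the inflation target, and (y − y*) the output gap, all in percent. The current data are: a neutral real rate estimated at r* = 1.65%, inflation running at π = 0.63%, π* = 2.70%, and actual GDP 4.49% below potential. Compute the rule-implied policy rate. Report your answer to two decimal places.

-0.15%

Output 4.49% below potential → (y − y*) = -4.49.
i = 1.65 + 2.70 + 1.5 × (0.63 − 2.70) + 0.31 × (-4.49)
   = 1.65 + 2.7 − 3.105 − 1.3919 = -0.15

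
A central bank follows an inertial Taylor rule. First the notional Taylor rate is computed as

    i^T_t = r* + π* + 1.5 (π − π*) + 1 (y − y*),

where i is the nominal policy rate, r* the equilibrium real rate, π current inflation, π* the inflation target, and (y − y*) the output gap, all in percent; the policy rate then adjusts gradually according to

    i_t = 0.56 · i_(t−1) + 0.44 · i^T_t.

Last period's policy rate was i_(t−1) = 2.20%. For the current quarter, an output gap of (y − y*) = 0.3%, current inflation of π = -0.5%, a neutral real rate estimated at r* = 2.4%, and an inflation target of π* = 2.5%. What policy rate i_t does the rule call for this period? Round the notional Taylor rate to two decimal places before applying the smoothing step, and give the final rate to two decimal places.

1.54%

i^T_t = 2.4 + 2.5 + 1.5 × (-0.5 − 2.5) + 1 × 0.3
   = 2.4 + 2.5 − 4.5 + 0.3 = 0.70
i_t = 0.56 × 2.20 + 0.44 × 0.70 = 1.232 + 0.308 = 1.54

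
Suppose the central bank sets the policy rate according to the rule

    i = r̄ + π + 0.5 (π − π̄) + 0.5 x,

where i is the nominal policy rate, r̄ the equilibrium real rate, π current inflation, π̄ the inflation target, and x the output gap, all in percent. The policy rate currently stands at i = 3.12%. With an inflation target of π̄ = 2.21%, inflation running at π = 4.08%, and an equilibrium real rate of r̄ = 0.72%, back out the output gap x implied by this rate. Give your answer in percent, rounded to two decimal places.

0.5 x = 3.12 − 0.72 − 4.08 − 0.5 × (4.08 − 2.21) = -2.615
x = -2.615 / 0.5 = -5.23

-5.23%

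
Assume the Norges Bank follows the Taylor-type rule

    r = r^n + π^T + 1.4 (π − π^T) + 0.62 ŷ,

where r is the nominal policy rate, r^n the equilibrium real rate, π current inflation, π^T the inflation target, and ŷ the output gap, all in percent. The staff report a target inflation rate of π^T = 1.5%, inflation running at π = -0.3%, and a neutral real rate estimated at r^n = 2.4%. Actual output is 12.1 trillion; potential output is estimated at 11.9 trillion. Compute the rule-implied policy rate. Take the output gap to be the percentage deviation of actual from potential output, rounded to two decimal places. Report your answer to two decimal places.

Output gap = 100 × (12.1 − 11.9) / 11.9 = 1.68%.
r = 2.40 + 1.50 + 1.4 × (-0.30 − 1.50) + 0.62 × 1.68
   = 2.40 + 1.5 − 2.52 + 1.0416 = 2.42

2.42%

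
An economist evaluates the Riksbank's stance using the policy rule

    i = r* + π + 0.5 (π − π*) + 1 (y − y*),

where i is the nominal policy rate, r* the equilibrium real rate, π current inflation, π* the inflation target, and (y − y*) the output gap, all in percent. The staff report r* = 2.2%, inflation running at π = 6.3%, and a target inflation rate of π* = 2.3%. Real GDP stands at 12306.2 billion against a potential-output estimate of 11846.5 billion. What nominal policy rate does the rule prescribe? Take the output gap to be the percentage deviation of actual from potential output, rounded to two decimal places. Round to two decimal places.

14.38%

Output gap = 100 × (12306.2 − 11846.5) / 11846.5 = 3.88%.
i = 2.20 + 6.30 + 0.5 × (6.30 − 2.30) + 1 × 3.88
   = 2.20 + 6.3 + 2 + 3.88 = 14.38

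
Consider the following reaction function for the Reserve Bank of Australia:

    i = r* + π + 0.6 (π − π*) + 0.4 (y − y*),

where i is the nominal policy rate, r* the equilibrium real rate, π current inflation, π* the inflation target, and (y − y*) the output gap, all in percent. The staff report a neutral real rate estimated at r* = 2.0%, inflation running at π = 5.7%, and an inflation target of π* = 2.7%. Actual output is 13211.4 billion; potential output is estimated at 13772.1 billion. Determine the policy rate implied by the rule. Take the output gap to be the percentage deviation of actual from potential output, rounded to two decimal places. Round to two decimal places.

Output gap = 100 × (13211.4 − 13772.1) / 13772.1 = -4.07%.
i = 2.00 + 5.70 + 0.6 × (5.70 − 2.70) + 0.4 × (-4.07)
   = 2.00 + 5.7 + 1.8 − 1.628 = 7.87

7.87%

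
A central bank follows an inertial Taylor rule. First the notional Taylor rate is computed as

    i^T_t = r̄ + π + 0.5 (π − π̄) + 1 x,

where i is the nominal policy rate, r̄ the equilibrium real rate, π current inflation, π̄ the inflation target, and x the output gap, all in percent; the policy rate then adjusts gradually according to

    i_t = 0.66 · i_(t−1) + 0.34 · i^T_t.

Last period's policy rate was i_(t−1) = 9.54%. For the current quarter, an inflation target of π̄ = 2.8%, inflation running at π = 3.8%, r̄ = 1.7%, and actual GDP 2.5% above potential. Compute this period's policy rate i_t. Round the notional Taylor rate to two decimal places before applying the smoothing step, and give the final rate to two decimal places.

9.19%

Output 2.5% above potential → x = 2.5.
i^T_t = 1.7 + 3.8 + 0.5 × (3.8 − 2.8) + 1 × 2.5
   = 1.7 + 3.8 + 0.5 + 2.5 = 8.50
i_t = 0.66 × 9.54 + 0.34 × 8.50 = 6.2964 + 2.89 = 9.19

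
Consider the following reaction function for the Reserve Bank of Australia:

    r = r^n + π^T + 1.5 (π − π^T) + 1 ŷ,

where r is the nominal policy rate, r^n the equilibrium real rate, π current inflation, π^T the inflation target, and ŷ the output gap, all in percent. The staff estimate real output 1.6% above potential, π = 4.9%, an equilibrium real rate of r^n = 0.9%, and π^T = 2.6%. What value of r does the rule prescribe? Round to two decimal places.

Output 1.6% above potential → ŷ = 1.6.
r = 0.9 + 2.6 + 1.5 × (4.9 − 2.6) + 1 × 1.6
   = 0.9 + 2.6 + 3.45 + 1.6 = 8.55

8.55%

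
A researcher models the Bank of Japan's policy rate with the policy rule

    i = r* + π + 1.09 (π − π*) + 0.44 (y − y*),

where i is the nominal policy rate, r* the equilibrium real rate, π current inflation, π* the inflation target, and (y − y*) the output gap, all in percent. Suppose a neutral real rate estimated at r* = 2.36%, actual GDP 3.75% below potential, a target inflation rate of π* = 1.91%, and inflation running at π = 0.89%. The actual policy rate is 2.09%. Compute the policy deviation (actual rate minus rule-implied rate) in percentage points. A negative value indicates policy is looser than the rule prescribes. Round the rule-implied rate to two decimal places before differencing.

Output 3.75% below potential → (y − y*) = -3.75.
i = 2.36 + 0.89 + 1.09 × (0.89 − 1.91) + 0.44 × (-3.75)
   = 2.36 + 0.89 − 1.1118 − 1.65 = 0.49
Deviation = 2.09 − 0.49 = 1.60 pp.

1.60 pp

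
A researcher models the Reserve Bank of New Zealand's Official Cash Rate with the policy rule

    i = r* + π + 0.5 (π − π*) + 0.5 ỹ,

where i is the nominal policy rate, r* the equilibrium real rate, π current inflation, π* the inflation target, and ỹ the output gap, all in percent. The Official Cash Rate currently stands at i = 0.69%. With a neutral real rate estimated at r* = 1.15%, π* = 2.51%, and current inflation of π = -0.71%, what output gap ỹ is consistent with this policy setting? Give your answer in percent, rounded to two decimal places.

0.5 ỹ = 0.69 − 1.15 − (-0.71) − 0.5 × ((-0.71) − 2.51) = 1.86
ỹ = 1.86 / 0.5 = 3.72

3.72%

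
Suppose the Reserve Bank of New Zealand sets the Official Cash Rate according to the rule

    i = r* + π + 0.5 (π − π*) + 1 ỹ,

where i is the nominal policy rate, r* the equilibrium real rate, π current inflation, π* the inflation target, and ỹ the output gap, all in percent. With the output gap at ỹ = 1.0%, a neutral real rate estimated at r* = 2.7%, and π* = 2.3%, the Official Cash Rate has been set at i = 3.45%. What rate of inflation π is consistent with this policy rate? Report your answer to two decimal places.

0.60%

Collecting π: i = r* + (1 + 0.5) π − 0.5 π* + 1 ỹ
1.5 π = 3.45 − 2.7 + 0.5 × 2.3 − 1 × 1.0 = 0.9
π = 0.9 / 1.5 = 0.60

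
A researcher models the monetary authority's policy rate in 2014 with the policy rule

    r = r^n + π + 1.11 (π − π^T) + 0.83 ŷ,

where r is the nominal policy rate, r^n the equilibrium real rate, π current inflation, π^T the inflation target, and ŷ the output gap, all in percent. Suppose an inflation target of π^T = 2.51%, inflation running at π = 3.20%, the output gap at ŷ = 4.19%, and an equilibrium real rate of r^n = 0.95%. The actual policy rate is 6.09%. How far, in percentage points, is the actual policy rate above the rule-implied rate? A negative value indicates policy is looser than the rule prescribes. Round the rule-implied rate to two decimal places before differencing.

r = 0.95 + 3.20 + 1.11 × (3.20 − 2.51) + 0.83 × 4.19
   = 0.95 + 3.2 + 0.7659 + 3.4777 = 8.39
Deviation = 6.09 − 8.39 = -2.30 pp.

-2.30 pp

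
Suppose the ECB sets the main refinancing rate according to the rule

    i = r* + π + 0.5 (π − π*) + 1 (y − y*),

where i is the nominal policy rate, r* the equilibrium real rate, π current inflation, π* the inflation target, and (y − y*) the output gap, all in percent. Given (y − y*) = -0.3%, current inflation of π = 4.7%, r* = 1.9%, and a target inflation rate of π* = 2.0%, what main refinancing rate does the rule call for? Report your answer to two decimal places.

i = 1.9 + 4.7 + 0.5 × (4.7 − 2.0) + 1 × (-0.3)
   = 1.9 + 4.7 + 1.35 − 0.3 = 7.65

7.65%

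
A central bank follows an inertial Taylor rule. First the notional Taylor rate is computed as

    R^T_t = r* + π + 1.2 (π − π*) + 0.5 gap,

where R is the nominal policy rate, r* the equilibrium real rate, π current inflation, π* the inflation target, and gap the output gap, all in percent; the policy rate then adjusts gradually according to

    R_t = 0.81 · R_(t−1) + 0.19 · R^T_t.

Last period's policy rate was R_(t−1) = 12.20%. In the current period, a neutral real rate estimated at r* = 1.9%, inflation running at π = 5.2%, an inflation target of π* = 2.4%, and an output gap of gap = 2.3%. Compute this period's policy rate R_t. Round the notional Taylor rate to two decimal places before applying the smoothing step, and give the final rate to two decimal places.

R^T_t = 1.9 + 5.2 + 1.2 × (5.2 − 2.4) + 0.5 × 2.3
   = 1.9 + 5.2 + 3.36 + 1.15 = 11.61
R_t = 0.81 × 12.20 + 0.19 × 11.61 = 9.882 + 2.2059 = 12.09

12.09%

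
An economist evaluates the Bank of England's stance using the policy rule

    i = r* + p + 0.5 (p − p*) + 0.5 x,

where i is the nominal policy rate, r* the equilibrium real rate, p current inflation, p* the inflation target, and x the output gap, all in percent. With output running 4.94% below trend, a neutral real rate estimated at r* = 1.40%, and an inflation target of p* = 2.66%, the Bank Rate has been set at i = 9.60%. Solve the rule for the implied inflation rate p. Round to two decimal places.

8.00%

Output 4.94% below potential → x = -4.94.
Collecting p: i = r* + (1 + 0.5) p − 0.5 p* + 0.5 x
1.5 p = 9.60 − 1.40 + 0.5 × 2.66 − 0.5 × (-4.94) = 12
p = 12 / 1.5 = 8.00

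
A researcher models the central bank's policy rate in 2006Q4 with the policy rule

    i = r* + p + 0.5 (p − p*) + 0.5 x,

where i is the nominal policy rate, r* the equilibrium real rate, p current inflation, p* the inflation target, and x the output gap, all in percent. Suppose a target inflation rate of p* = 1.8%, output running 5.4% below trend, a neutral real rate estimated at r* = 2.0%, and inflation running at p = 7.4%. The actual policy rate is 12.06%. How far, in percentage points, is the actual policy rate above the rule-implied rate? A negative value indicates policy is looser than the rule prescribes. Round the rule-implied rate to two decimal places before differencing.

2.56 pp

Output 5.4% below potential → x = -5.4.
i = 2.0 + 7.4 + 0.5 × (7.4 − 1.8) + 0.5 × (-5.4)
   = 2.0 + 7.4 + 2.8 − 2.7 = 9.50
Deviation = 12.06 − 9.50 = 2.56 pp.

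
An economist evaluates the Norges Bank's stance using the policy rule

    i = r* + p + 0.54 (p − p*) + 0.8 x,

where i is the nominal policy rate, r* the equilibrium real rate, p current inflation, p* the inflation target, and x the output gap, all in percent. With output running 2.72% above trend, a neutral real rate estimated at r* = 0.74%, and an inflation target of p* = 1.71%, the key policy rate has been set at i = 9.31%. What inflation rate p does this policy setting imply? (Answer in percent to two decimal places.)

Output 2.72% above potential → x = 2.72.
Collecting p: i = r* + (1 + 0.54) p − 0.54 p* + 0.8 x
1.54 p = 9.31 − 0.74 + 0.54 × 1.71 − 0.8 × 2.72 = 7.3174
p = 7.3174 / 1.54 = 4.75

4.75%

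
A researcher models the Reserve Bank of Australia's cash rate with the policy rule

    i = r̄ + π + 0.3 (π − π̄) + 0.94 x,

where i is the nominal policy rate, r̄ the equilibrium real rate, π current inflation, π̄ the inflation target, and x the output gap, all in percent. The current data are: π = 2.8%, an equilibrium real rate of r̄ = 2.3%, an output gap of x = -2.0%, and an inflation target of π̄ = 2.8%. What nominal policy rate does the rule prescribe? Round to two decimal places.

i = 2.3 + 2.8 + 0.3 × (2.8 − 2.8) + 0.94 × (-2.0)
   = 2.3 + 2.8 + 0 − 1.88 = 3.22

3.22%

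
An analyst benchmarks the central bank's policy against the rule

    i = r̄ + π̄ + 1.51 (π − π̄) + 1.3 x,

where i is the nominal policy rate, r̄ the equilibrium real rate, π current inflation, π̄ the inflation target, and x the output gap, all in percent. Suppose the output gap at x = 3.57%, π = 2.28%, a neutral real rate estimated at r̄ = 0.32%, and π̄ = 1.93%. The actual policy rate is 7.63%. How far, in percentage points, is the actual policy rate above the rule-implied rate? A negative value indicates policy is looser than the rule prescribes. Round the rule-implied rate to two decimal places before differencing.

i = 0.32 + 1.93 + 1.51 × (2.28 − 1.93) + 1.3 × 3.57
   = 0.32 + 1.93 + 0.5285 + 4.641 = 7.42
Deviation = 7.63 − 7.42 = 0.21 pp.

0.21 pp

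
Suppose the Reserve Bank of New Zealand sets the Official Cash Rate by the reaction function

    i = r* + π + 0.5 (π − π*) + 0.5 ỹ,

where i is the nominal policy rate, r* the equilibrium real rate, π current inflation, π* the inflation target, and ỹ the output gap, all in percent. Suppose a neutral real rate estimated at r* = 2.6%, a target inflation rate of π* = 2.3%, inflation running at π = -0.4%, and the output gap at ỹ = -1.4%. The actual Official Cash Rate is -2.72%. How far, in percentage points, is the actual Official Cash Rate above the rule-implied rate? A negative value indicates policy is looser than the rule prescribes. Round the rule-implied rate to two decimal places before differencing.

-2.87 pp

i = 2.6 + (-0.4) + 0.5 × (-0.4 − 2.3) + 0.5 × (-1.4)
   = 2.6 − 0.4 − 1.35 − 0.7 = 0.15
Deviation = -2.72 − 0.15 = -2.87 pp.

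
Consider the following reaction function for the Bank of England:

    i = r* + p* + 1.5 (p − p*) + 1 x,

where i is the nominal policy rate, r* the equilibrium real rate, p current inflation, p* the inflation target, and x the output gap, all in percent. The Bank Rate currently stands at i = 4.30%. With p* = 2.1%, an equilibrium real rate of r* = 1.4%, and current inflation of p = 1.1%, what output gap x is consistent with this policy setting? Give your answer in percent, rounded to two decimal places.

1 x = 4.30 − 1.4 − 2.1 − 1.5 × (1.1 − 2.1) = 2.3
x = 2.3 / 1 = 2.30

2.30%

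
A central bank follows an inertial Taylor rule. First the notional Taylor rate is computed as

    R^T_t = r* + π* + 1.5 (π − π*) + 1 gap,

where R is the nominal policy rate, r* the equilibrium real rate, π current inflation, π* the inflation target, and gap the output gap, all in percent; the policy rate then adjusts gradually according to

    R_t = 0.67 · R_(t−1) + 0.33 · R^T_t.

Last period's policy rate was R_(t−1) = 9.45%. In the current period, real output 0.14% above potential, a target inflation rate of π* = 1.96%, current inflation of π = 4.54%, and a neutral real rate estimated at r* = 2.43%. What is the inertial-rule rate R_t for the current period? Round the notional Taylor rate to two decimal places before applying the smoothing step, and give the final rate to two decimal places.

9.10%

Output 0.14% above potential → gap = 0.14.
R^T_t = 2.43 + 1.96 + 1.5 × (4.54 − 1.96) + 1 × 0.14
   = 2.43 + 1.96 + 3.87 + 0.14 = 8.40
R_t = 0.67 × 9.45 + 0.33 × 8.40 = 6.3315 + 2.772 = 9.10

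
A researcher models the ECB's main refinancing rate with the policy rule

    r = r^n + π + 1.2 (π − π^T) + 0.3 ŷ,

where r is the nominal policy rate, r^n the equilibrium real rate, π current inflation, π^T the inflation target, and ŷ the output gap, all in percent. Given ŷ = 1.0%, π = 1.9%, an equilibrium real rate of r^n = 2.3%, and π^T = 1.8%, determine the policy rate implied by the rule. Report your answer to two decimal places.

4.62%

r = 2.3 + 1.9 + 1.2 × (1.9 − 1.8) + 0.3 × 1.0
   = 2.3 + 1.9 + 0.12 + 0.3 = 4.62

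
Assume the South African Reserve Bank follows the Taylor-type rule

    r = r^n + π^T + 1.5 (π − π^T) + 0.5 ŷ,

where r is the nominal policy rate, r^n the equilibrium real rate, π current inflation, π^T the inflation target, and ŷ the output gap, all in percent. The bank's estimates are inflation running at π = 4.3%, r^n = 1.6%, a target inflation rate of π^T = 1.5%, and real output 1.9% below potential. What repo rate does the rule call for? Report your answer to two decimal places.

6.35%

Output 1.9% below potential → ŷ = -1.9.
r = 1.6 + 1.5 + 1.5 × (4.3 − 1.5) + 0.5 × (-1.9)
   = 1.6 + 1.5 + 4.2 − 0.95 = 6.35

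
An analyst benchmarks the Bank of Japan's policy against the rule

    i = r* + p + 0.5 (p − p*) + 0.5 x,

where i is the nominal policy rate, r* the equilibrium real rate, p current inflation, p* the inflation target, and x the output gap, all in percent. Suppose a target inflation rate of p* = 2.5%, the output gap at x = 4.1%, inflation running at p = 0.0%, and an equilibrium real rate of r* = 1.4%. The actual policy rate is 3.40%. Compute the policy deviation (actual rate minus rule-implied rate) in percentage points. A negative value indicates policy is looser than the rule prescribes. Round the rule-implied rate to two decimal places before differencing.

i = 1.4 + 0.0 + 0.5 × (0.0 − 2.5) + 0.5 × 4.1
   = 1.4 + 0 − 1.25 + 2.05 = 2.20
Deviation = 3.40 − 2.20 = 1.20 pp.

1.20 pp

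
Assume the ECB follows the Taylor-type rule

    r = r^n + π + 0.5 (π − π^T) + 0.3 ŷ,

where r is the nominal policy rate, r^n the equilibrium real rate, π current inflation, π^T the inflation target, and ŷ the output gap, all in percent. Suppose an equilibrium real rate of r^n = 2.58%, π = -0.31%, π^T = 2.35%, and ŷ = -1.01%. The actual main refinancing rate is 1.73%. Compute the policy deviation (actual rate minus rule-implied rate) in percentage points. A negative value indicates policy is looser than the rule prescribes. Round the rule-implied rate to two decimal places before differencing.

r = 2.58 + (-0.31) + 0.5 × (-0.31 − 2.35) + 0.3 × (-1.01)
   = 2.58 − 0.31 − 1.33 − 0.303 = 0.64
Deviation = 1.73 − 0.64 = 1.09 pp.

1.09 pp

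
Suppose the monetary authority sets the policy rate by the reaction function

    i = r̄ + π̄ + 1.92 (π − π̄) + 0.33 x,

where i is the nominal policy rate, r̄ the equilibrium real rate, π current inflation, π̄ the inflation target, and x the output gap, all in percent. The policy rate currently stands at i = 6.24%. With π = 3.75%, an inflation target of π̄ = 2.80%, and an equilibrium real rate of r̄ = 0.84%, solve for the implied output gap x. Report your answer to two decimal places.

2.35%

0.33 x = 6.24 − 0.84 − 2.80 − 1.92 × (3.75 − 2.80) = 0.776
x = 0.776 / 0.33 = 2.35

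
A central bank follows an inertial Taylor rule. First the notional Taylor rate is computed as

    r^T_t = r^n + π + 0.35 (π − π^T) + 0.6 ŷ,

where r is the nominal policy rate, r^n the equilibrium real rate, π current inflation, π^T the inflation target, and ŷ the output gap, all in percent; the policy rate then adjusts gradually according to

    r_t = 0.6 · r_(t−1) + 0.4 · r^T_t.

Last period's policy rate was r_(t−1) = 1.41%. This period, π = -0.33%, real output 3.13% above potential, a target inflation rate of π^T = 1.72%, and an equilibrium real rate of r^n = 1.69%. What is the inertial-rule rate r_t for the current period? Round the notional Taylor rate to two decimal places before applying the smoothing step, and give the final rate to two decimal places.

1.85%

Output 3.13% above potential → ŷ = 3.13.
r^T_t = 1.69 + (-0.33) + 0.35 × (-0.33 − 1.72) + 0.6 × 3.13
   = 1.69 − 0.33 − 0.7175 + 1.878 = 2.52
r_t = 0.6 × 1.41 + 0.4 × 2.52 = 0.846 + 1.008 = 1.85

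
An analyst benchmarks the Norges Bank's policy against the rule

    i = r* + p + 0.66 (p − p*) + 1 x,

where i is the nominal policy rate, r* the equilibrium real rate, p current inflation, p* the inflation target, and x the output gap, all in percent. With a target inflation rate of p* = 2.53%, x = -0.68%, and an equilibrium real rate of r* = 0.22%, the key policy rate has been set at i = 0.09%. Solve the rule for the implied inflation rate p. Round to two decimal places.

1.34%

Collecting p: i = r* + (1 + 0.66) p − 0.66 p* + 1 x
1.66 p = 0.09 − 0.22 + 0.66 × 2.53 − 1 × (-0.68) = 2.2198
p = 2.2198 / 1.66 = 1.34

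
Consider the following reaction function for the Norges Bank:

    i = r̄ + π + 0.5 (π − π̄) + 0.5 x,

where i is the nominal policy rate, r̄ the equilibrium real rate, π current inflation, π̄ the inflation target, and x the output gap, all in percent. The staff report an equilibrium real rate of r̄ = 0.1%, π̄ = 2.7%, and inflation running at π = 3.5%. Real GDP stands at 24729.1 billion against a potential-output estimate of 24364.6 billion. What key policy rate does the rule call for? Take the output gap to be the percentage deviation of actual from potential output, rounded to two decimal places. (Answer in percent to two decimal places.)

4.75%

Output gap = 100 × (24729.1 − 24364.6) / 24364.6 = 1.50%.
i = 0.10 + 3.50 + 0.5 × (3.50 − 2.70) + 0.5 × 1.50
   = 0.10 + 3.5 + 0.4 + 0.75 = 4.75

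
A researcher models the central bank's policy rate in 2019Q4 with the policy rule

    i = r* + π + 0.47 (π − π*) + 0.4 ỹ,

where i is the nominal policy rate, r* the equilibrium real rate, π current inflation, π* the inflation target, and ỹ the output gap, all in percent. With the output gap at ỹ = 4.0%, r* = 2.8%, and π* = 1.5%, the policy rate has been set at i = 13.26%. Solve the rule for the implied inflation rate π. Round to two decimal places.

Collecting π: i = r* + (1 + 0.47) π − 0.47 π* + 0.4 ỹ
1.47 π = 13.26 − 2.8 + 0.47 × 1.5 − 0.4 × 4.0 = 9.565
π = 9.565 / 1.47 = 6.51

6.51%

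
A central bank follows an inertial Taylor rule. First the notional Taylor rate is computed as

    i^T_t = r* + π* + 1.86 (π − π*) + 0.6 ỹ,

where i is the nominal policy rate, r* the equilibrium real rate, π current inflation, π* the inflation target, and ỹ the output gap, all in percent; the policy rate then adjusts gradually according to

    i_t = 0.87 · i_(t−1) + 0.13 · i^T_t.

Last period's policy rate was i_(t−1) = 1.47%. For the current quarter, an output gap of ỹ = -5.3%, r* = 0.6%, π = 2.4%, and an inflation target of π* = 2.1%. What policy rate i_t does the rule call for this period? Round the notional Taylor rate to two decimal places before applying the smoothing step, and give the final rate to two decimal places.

i^T_t = 0.6 + 2.1 + 1.86 × (2.4 − 2.1) + 0.6 × (-5.3)
   = 0.6 + 2.1 + 0.558 − 3.18 = 0.08
i_t = 0.87 × 1.47 + 0.13 × 0.08 = 1.2789 + 0.0104 = 1.29

1.29%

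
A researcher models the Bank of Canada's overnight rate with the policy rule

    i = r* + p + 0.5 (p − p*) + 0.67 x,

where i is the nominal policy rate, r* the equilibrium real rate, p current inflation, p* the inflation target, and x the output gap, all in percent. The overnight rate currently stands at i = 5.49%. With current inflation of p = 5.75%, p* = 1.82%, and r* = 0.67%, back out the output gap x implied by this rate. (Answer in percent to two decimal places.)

0.67 x = 5.49 − 0.67 − 5.75 − 0.5 × (5.75 − 1.82) = -2.895
x = -2.895 / 0.67 = -4.32

-4.32%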